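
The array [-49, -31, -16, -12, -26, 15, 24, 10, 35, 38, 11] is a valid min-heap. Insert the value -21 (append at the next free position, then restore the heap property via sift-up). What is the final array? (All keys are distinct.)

[-49, -31, -21, -12, -26, -16, 24, 10, 35, 38, 11, 15]

append -21 at index 11 → [-49, -31, -16, -12, -26, 15, 24, 10, 35, 38, 11, -21]
-21 < parent 15 at index 5, swap → [-49, -31, -16, -12, -26, -21, 24, 10, 35, 38, 11, 15]
-21 < parent -16 at index 2, swap → [-49, -31, -21, -12, -26, -16, 24, 10, 35, 38, 11, 15]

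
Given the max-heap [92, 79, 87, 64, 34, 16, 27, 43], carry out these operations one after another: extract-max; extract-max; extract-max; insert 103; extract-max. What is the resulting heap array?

extract-max → returns 92:
  remove root 92; move last element 43 to root → [43, 79, 87, 64, 34, 16, 27]
  43 vs larger child 87 at index 2, swap → [87, 79, 43, 64, 34, 16, 27]
extract-max → returns 87:
  remove root 87; move last element 27 to root → [27, 79, 43, 64, 34, 16]
  27 vs larger child 79 at index 1, swap → [79, 27, 43, 64, 34, 16]
  27 vs larger child 64 at index 3, swap → [79, 64, 43, 27, 34, 16]
extract-max → returns 79:
  remove root 79; move last element 16 to root → [16, 64, 43, 27, 34]
  16 vs larger child 64 at index 1, swap → [64, 16, 43, 27, 34]
  16 vs larger child 34 at index 4, swap → [64, 34, 43, 27, 16]
insert 103:
  append 103 at index 5 → [64, 34, 43, 27, 16, 103]
  103 > parent 43 at index 2, swap → [64, 34, 103, 27, 16, 43]
  103 > parent 64 at index 0, swap → [103, 34, 64, 27, 16, 43]
extract-max → returns 103:
  remove root 103; move last element 43 to root → [43, 34, 64, 27, 16]
  43 vs larger child 64 at index 2, swap → [64, 34, 43, 27, 16]

[64, 34, 43, 27, 16]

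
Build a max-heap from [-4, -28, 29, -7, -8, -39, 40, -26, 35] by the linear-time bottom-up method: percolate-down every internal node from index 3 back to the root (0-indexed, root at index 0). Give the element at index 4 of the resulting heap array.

-8

sift down from index 3:
  -7 vs larger child 35 at index 8, swap → [-4, -28, 29, 35, -8, -39, 40, -26, -7]
sift down from index 2:
  29 vs larger child 40 at index 6, swap → [-4, -28, 40, 35, -8, -39, 29, -26, -7]
sift down from index 1:
  -28 vs larger child 35 at index 3, swap → [-4, 35, 40, -28, -8, -39, 29, -26, -7]
  -28 vs larger child -7 at index 8, swap → [-4, 35, 40, -7, -8, -39, 29, -26, -28]
sift down from index 0:
  -4 vs larger child 40 at index 2, swap → [40, 35, -4, -7, -8, -39, 29, -26, -28]
  -4 vs larger child 29 at index 6, swap → [40, 35, 29, -7, -8, -39, -4, -26, -28]
resulting array: [40, 35, 29, -7, -8, -39, -4, -26, -28]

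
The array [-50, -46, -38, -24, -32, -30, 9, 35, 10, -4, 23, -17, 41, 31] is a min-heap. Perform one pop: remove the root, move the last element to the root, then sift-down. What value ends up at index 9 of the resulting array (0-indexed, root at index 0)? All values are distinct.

remove root -50; move last element 31 to root → [31, -46, -38, -24, -32, -30, 9, 35, 10, -4, 23, -17, 41]
31 vs smaller child -46 at index 1, swap → [-46, 31, -38, -24, -32, -30, 9, 35, 10, -4, 23, -17, 41]
31 vs smaller child -32 at index 4, swap → [-46, -32, -38, -24, 31, -30, 9, 35, 10, -4, 23, -17, 41]
31 vs smaller child -4 at index 9, swap → [-46, -32, -38, -24, -4, -30, 9, 35, 10, 31, 23, -17, 41]
resulting array: [-46, -32, -38, -24, -4, -30, 9, 35, 10, 31, 23, -17, 41]

31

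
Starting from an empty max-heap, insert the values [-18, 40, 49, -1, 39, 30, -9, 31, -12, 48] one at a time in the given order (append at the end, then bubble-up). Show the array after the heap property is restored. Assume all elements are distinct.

Insert -18:
  append -18 at index 0 → [-18] (no swap needed)
Insert 40:
  append 40 at index 1 → [-18, 40]
  40 > parent -18 at index 0, swap → [40, -18]
Insert 49:
  append 49 at index 2 → [40, -18, 49]
  49 > parent 40 at index 0, swap → [49, -18, 40]
Insert -1:
  append -1 at index 3 → [49, -18, 40, -1]
  -1 > parent -18 at index 1, swap → [49, -1, 40, -18]
Insert 39:
  append 39 at index 4 → [49, -1, 40, -18, 39]
  39 > parent -1 at index 1, swap → [49, 39, 40, -18, -1]
Insert 30:
  append 30 at index 5 → [49, 39, 40, -18, -1, 30] (no swap needed)
Insert -9:
  append -9 at index 6 → [49, 39, 40, -18, -1, 30, -9] (no swap needed)
Insert 31:
  append 31 at index 7 → [49, 39, 40, -18, -1, 30, -9, 31]
  31 > parent -18 at index 3, swap → [49, 39, 40, 31, -1, 30, -9, -18]
Insert -12:
  append -12 at index 8 → [49, 39, 40, 31, -1, 30, -9, -18, -12] (no swap needed)
Insert 48:
  append 48 at index 9 → [49, 39, 40, 31, -1, 30, -9, -18, -12, 48]
  48 > parent -1 at index 4, swap → [49, 39, 40, 31, 48, 30, -9, -18, -12, -1]
  48 > parent 39 at index 1, swap → [49, 48, 40, 31, 39, 30, -9, -18, -12, -1]

[49, 48, 40, 31, 39, 30, -9, -18, -12, -1]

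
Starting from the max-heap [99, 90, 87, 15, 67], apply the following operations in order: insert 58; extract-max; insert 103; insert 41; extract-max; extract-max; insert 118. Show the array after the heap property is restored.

insert 58:
  append 58 at index 5 → [99, 90, 87, 15, 67, 58] (no swap needed)
extract-max → returns 99:
  remove root 99; move last element 58 to root → [58, 90, 87, 15, 67]
  58 vs larger child 90 at index 1, swap → [90, 58, 87, 15, 67]
  58 vs larger child 67 at index 4, swap → [90, 67, 87, 15, 58]
insert 103:
  append 103 at index 5 → [90, 67, 87, 15, 58, 103]
  103 > parent 87 at index 2, swap → [90, 67, 103, 15, 58, 87]
  103 > parent 90 at index 0, swap → [103, 67, 90, 15, 58, 87]
insert 41:
  append 41 at index 6 → [103, 67, 90, 15, 58, 87, 41] (no swap needed)
extract-max → returns 103:
  remove root 103; move last element 41 to root → [41, 67, 90, 15, 58, 87]
  41 vs larger child 90 at index 2, swap → [90, 67, 41, 15, 58, 87]
  41 vs only child 87 at index 5, swap → [90, 67, 87, 15, 58, 41]
extract-max → returns 90:
  remove root 90; move last element 41 to root → [41, 67, 87, 15, 58]
  41 vs larger child 87 at index 2, swap → [87, 67, 41, 15, 58]
insert 118:
  append 118 at index 5 → [87, 67, 41, 15, 58, 118]
  118 > parent 41 at index 2, swap → [87, 67, 118, 15, 58, 41]
  118 > parent 87 at index 0, swap → [118, 67, 87, 15, 58, 41]

[118, 67, 87, 15, 58, 41]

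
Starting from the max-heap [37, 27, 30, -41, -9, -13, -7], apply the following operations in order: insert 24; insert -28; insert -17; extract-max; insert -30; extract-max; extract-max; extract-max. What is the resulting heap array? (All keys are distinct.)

[-7, -9, -13, -28, -30, -41, -17]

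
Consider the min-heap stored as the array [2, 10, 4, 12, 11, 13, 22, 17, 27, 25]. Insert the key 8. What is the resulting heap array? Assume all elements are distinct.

[2, 8, 4, 12, 10, 13, 22, 17, 27, 25, 11]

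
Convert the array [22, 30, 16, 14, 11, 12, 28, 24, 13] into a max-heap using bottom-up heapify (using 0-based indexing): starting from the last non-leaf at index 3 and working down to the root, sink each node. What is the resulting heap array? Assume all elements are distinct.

[30, 24, 28, 22, 11, 12, 16, 14, 13]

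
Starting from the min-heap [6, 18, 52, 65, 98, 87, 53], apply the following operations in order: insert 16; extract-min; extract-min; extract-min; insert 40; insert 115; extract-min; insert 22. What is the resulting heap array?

[22, 53, 52, 65, 98, 115, 87]

insert 16:
  append 16 at index 7 → [6, 18, 52, 65, 98, 87, 53, 16]
  16 < parent 65 at index 3, swap → [6, 18, 52, 16, 98, 87, 53, 65]
  16 < parent 18 at index 1, swap → [6, 16, 52, 18, 98, 87, 53, 65]
extract-min → returns 6:
  remove root 6; move last element 65 to root → [65, 16, 52, 18, 98, 87, 53]
  65 vs smaller child 16 at index 1, swap → [16, 65, 52, 18, 98, 87, 53]
  65 vs smaller child 18 at index 3, swap → [16, 18, 52, 65, 98, 87, 53]
extract-min → returns 16:
  remove root 16; move last element 53 to root → [53, 18, 52, 65, 98, 87]
  53 vs smaller child 18 at index 1, swap → [18, 53, 52, 65, 98, 87]
extract-min → returns 18:
  remove root 18; move last element 87 to root → [87, 53, 52, 65, 98]
  87 vs smaller child 52 at index 2, swap → [52, 53, 87, 65, 98]
insert 40:
  append 40 at index 5 → [52, 53, 87, 65, 98, 40]
  40 < parent 87 at index 2, swap → [52, 53, 40, 65, 98, 87]
  40 < parent 52 at index 0, swap → [40, 53, 52, 65, 98, 87]
insert 115:
  append 115 at index 6 → [40, 53, 52, 65, 98, 87, 115] (no swap needed)
extract-min → returns 40:
  remove root 40; move last element 115 to root → [115, 53, 52, 65, 98, 87]
  115 vs smaller child 52 at index 2, swap → [52, 53, 115, 65, 98, 87]
  115 vs only child 87 at index 5, swap → [52, 53, 87, 65, 98, 115]
insert 22:
  append 22 at index 6 → [52, 53, 87, 65, 98, 115, 22]
  22 < parent 87 at index 2, swap → [52, 53, 22, 65, 98, 115, 87]
  22 < parent 52 at index 0, swap → [22, 53, 52, 65, 98, 115, 87]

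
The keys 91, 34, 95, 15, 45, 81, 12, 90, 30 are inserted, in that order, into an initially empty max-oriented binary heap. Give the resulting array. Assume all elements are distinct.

[95, 90, 91, 45, 34, 81, 12, 15, 30]

Insert 91:
  append 91 at index 0 → [91] (no swap needed)
Insert 34:
  append 34 at index 1 → [91, 34] (no swap needed)
Insert 95:
  append 95 at index 2 → [91, 34, 95]
  95 > parent 91 at index 0, swap → [95, 34, 91]
Insert 15:
  append 15 at index 3 → [95, 34, 91, 15] (no swap needed)
Insert 45:
  append 45 at index 4 → [95, 34, 91, 15, 45]
  45 > parent 34 at index 1, swap → [95, 45, 91, 15, 34]
Insert 81:
  append 81 at index 5 → [95, 45, 91, 15, 34, 81] (no swap needed)
Insert 12:
  append 12 at index 6 → [95, 45, 91, 15, 34, 81, 12] (no swap needed)
Insert 90:
  append 90 at index 7 → [95, 45, 91, 15, 34, 81, 12, 90]
  90 > parent 15 at index 3, swap → [95, 45, 91, 90, 34, 81, 12, 15]
  90 > parent 45 at index 1, swap → [95, 90, 91, 45, 34, 81, 12, 15]
Insert 30:
  append 30 at index 8 → [95, 90, 91, 45, 34, 81, 12, 15, 30] (no swap needed)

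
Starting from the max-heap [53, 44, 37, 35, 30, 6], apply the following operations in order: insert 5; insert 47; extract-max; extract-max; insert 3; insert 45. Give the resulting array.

insert 5:
  append 5 at index 6 → [53, 44, 37, 35, 30, 6, 5] (no swap needed)
insert 47:
  append 47 at index 7 → [53, 44, 37, 35, 30, 6, 5, 47]
  47 > parent 35 at index 3, swap → [53, 44, 37, 47, 30, 6, 5, 35]
  47 > parent 44 at index 1, swap → [53, 47, 37, 44, 30, 6, 5, 35]
extract-max → returns 53:
  remove root 53; move last element 35 to root → [35, 47, 37, 44, 30, 6, 5]
  35 vs larger child 47 at index 1, swap → [47, 35, 37, 44, 30, 6, 5]
  35 vs larger child 44 at index 3, swap → [47, 44, 37, 35, 30, 6, 5]
extract-max → returns 47:
  remove root 47; move last element 5 to root → [5, 44, 37, 35, 30, 6]
  5 vs larger child 44 at index 1, swap → [44, 5, 37, 35, 30, 6]
  5 vs larger child 35 at index 3, swap → [44, 35, 37, 5, 30, 6]
insert 3:
  append 3 at index 6 → [44, 35, 37, 5, 30, 6, 3] (no swap needed)
insert 45:
  append 45 at index 7 → [44, 35, 37, 5, 30, 6, 3, 45]
  45 > parent 5 at index 3, swap → [44, 35, 37, 45, 30, 6, 3, 5]
  45 > parent 35 at index 1, swap → [44, 45, 37, 35, 30, 6, 3, 5]
  45 > parent 44 at index 0, swap → [45, 44, 37, 35, 30, 6, 3, 5]

[45, 44, 37, 35, 30, 6, 3, 5]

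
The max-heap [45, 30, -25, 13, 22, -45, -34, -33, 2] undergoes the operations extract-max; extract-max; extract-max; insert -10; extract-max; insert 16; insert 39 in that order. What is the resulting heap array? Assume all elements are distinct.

[39, 16, 2, -25, -34, -45, -10, -33]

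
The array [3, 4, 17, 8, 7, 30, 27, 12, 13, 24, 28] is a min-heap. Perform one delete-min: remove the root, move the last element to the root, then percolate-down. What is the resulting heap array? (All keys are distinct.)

remove root 3; move last element 28 to root → [28, 4, 17, 8, 7, 30, 27, 12, 13, 24]
28 vs smaller child 4 at index 1, swap → [4, 28, 17, 8, 7, 30, 27, 12, 13, 24]
28 vs smaller child 7 at index 4, swap → [4, 7, 17, 8, 28, 30, 27, 12, 13, 24]
28 vs only child 24 at index 9, swap → [4, 7, 17, 8, 24, 30, 27, 12, 13, 28]

[4, 7, 17, 8, 24, 30, 27, 12, 13, 28]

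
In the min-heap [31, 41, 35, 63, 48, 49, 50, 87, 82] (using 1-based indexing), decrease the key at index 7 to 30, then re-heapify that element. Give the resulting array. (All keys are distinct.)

set index 7 from 50 to 30 → [31, 41, 35, 63, 48, 49, 30, 87, 82]
30 < parent 35 at index 3, swap → [31, 41, 30, 63, 48, 49, 35, 87, 82]
30 < parent 31 at index 1, swap → [30, 41, 31, 63, 48, 49, 35, 87, 82]

[30, 41, 31, 63, 48, 49, 35, 87, 82]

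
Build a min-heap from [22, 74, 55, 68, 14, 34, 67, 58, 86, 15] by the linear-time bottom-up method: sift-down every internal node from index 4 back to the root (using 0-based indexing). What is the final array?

[14, 15, 34, 58, 22, 55, 67, 68, 86, 74]

sift down from index 4: already satisfies heap property
sift down from index 3:
  68 vs smaller child 58 at index 7, swap → [22, 74, 55, 58, 14, 34, 67, 68, 86, 15]
sift down from index 2:
  55 vs smaller child 34 at index 5, swap → [22, 74, 34, 58, 14, 55, 67, 68, 86, 15]
sift down from index 1:
  74 vs smaller child 14 at index 4, swap → [22, 14, 34, 58, 74, 55, 67, 68, 86, 15]
  74 vs only child 15 at index 9, swap → [22, 14, 34, 58, 15, 55, 67, 68, 86, 74]
sift down from index 0:
  22 vs smaller child 14 at index 1, swap → [14, 22, 34, 58, 15, 55, 67, 68, 86, 74]
  22 vs smaller child 15 at index 4, swap → [14, 15, 34, 58, 22, 55, 67, 68, 86, 74]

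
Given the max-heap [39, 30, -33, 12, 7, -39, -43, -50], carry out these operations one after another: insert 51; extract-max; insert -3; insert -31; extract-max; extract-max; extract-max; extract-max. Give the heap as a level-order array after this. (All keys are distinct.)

[-3, -31, -33, -50, -43, -39]

insert 51:
  append 51 at index 8 → [39, 30, -33, 12, 7, -39, -43, -50, 51]
  51 > parent 12 at index 3, swap → [39, 30, -33, 51, 7, -39, -43, -50, 12]
  51 > parent 30 at index 1, swap → [39, 51, -33, 30, 7, -39, -43, -50, 12]
  51 > parent 39 at index 0, swap → [51, 39, -33, 30, 7, -39, -43, -50, 12]
extract-max → returns 51:
  remove root 51; move last element 12 to root → [12, 39, -33, 30, 7, -39, -43, -50]
  12 vs larger child 39 at index 1, swap → [39, 12, -33, 30, 7, -39, -43, -50]
  12 vs larger child 30 at index 3, swap → [39, 30, -33, 12, 7, -39, -43, -50]
insert -3:
  append -3 at index 8 → [39, 30, -33, 12, 7, -39, -43, -50, -3] (no swap needed)
insert -31:
  append -31 at index 9 → [39, 30, -33, 12, 7, -39, -43, -50, -3, -31] (no swap needed)
extract-max → returns 39:
  remove root 39; move last element -31 to root → [-31, 30, -33, 12, 7, -39, -43, -50, -3]
  -31 vs larger child 30 at index 1, swap → [30, -31, -33, 12, 7, -39, -43, -50, -3]
  -31 vs larger child 12 at index 3, swap → [30, 12, -33, -31, 7, -39, -43, -50, -3]
  -31 vs larger child -3 at index 8, swap → [30, 12, -33, -3, 7, -39, -43, -50, -31]
extract-max → returns 30:
  remove root 30; move last element -31 to root → [-31, 12, -33, -3, 7, -39, -43, -50]
  -31 vs larger child 12 at index 1, swap → [12, -31, -33, -3, 7, -39, -43, -50]
  -31 vs larger child 7 at index 4, swap → [12, 7, -33, -3, -31, -39, -43, -50]
extract-max → returns 12:
  remove root 12; move last element -50 to root → [-50, 7, -33, -3, -31, -39, -43]
  -50 vs larger child 7 at index 1, swap → [7, -50, -33, -3, -31, -39, -43]
  -50 vs larger child -3 at index 3, swap → [7, -3, -33, -50, -31, -39, -43]
extract-max → returns 7:
  remove root 7; move last element -43 to root → [-43, -3, -33, -50, -31, -39]
  -43 vs larger child -3 at index 1, swap → [-3, -43, -33, -50, -31, -39]
  -43 vs larger child -31 at index 4, swap → [-3, -31, -33, -50, -43, -39]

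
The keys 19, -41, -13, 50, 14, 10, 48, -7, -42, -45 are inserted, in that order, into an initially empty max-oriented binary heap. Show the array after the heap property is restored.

[50, 19, 48, -7, 14, -13, 10, -41, -42, -45]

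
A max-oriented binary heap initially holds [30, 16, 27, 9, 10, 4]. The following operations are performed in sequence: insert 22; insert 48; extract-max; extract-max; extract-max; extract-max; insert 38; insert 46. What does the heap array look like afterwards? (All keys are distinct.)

insert 22:
  append 22 at index 6 → [30, 16, 27, 9, 10, 4, 22] (no swap needed)
insert 48:
  append 48 at index 7 → [30, 16, 27, 9, 10, 4, 22, 48]
  48 > parent 9 at index 3, swap → [30, 16, 27, 48, 10, 4, 22, 9]
  48 > parent 16 at index 1, swap → [30, 48, 27, 16, 10, 4, 22, 9]
  48 > parent 30 at index 0, swap → [48, 30, 27, 16, 10, 4, 22, 9]
extract-max → returns 48:
  remove root 48; move last element 9 to root → [9, 30, 27, 16, 10, 4, 22]
  9 vs larger child 30 at index 1, swap → [30, 9, 27, 16, 10, 4, 22]
  9 vs larger child 16 at index 3, swap → [30, 16, 27, 9, 10, 4, 22]
extract-max → returns 30:
  remove root 30; move last element 22 to root → [22, 16, 27, 9, 10, 4]
  22 vs larger child 27 at index 2, swap → [27, 16, 22, 9, 10, 4]
extract-max → returns 27:
  remove root 27; move last element 4 to root → [4, 16, 22, 9, 10]
  4 vs larger child 22 at index 2, swap → [22, 16, 4, 9, 10]
extract-max → returns 22:
  remove root 22; move last element 10 to root → [10, 16, 4, 9]
  10 vs larger child 16 at index 1, swap → [16, 10, 4, 9]
insert 38:
  append 38 at index 4 → [16, 10, 4, 9, 38]
  38 > parent 10 at index 1, swap → [16, 38, 4, 9, 10]
  38 > parent 16 at index 0, swap → [38, 16, 4, 9, 10]
insert 46:
  append 46 at index 5 → [38, 16, 4, 9, 10, 46]
  46 > parent 4 at index 2, swap → [38, 16, 46, 9, 10, 4]
  46 > parent 38 at index 0, swap → [46, 16, 38, 9, 10, 4]

[46, 16, 38, 9, 10, 4]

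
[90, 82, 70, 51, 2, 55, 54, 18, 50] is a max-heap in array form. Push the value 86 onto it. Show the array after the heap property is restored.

[90, 86, 70, 51, 82, 55, 54, 18, 50, 2]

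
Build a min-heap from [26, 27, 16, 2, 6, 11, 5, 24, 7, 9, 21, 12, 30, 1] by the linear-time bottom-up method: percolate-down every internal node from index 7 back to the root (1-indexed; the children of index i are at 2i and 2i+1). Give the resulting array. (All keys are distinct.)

sift down from index 7:
  5 vs only child 1 at index 14, swap → [26, 27, 16, 2, 6, 11, 1, 24, 7, 9, 21, 12, 30, 5]
sift down from index 6: already satisfies heap property
sift down from index 5: already satisfies heap property
sift down from index 4: already satisfies heap property
sift down from index 3:
  16 vs smaller child 1 at index 7, swap → [26, 27, 1, 2, 6, 11, 16, 24, 7, 9, 21, 12, 30, 5]
  16 vs only child 5 at index 14, swap → [26, 27, 1, 2, 6, 11, 5, 24, 7, 9, 21, 12, 30, 16]
sift down from index 2:
  27 vs smaller child 2 at index 4, swap → [26, 2, 1, 27, 6, 11, 5, 24, 7, 9, 21, 12, 30, 16]
  27 vs smaller child 7 at index 9, swap → [26, 2, 1, 7, 6, 11, 5, 24, 27, 9, 21, 12, 30, 16]
sift down from index 1:
  26 vs smaller child 1 at index 3, swap → [1, 2, 26, 7, 6, 11, 5, 24, 27, 9, 21, 12, 30, 16]
  26 vs smaller child 5 at index 7, swap → [1, 2, 5, 7, 6, 11, 26, 24, 27, 9, 21, 12, 30, 16]
  26 vs only child 16 at index 14, swap → [1, 2, 5, 7, 6, 11, 16, 24, 27, 9, 21, 12, 30, 26]

[1, 2, 5, 7, 6, 11, 16, 24, 27, 9, 21, 12, 30, 26]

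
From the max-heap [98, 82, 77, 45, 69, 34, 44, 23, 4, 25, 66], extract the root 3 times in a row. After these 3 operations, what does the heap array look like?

extract-max #1 returns 98:
  remove root 98; move last element 66 to root → [66, 82, 77, 45, 69, 34, 44, 23, 4, 25]
  66 vs larger child 82 at index 1, swap → [82, 66, 77, 45, 69, 34, 44, 23, 4, 25]
  66 vs larger child 69 at index 4, swap → [82, 69, 77, 45, 66, 34, 44, 23, 4, 25]
extract-max #2 returns 82:
  remove root 82; move last element 25 to root → [25, 69, 77, 45, 66, 34, 44, 23, 4]
  25 vs larger child 77 at index 2, swap → [77, 69, 25, 45, 66, 34, 44, 23, 4]
  25 vs larger child 44 at index 6, swap → [77, 69, 44, 45, 66, 34, 25, 23, 4]
extract-max #3 returns 77:
  remove root 77; move last element 4 to root → [4, 69, 44, 45, 66, 34, 25, 23]
  4 vs larger child 69 at index 1, swap → [69, 4, 44, 45, 66, 34, 25, 23]
  4 vs larger child 66 at index 4, swap → [69, 66, 44, 45, 4, 34, 25, 23]

[69, 66, 44, 45, 4, 34, 25, 23]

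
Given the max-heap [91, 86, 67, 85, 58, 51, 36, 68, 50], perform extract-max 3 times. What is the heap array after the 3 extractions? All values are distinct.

[68, 58, 67, 50, 36, 51]

extract-max #1 returns 91:
  remove root 91; move last element 50 to root → [50, 86, 67, 85, 58, 51, 36, 68]
  50 vs larger child 86 at index 1, swap → [86, 50, 67, 85, 58, 51, 36, 68]
  50 vs larger child 85 at index 3, swap → [86, 85, 67, 50, 58, 51, 36, 68]
  50 vs only child 68 at index 7, swap → [86, 85, 67, 68, 58, 51, 36, 50]
extract-max #2 returns 86:
  remove root 86; move last element 50 to root → [50, 85, 67, 68, 58, 51, 36]
  50 vs larger child 85 at index 1, swap → [85, 50, 67, 68, 58, 51, 36]
  50 vs larger child 68 at index 3, swap → [85, 68, 67, 50, 58, 51, 36]
extract-max #3 returns 85:
  remove root 85; move last element 36 to root → [36, 68, 67, 50, 58, 51]
  36 vs larger child 68 at index 1, swap → [68, 36, 67, 50, 58, 51]
  36 vs larger child 58 at index 4, swap → [68, 58, 67, 50, 36, 51]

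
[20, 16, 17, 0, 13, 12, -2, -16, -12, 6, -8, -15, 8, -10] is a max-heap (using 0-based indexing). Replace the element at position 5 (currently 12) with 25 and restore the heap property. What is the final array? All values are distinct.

set index 5 from 12 to 25 → [20, 16, 17, 0, 13, 25, -2, -16, -12, 6, -8, -15, 8, -10]
25 > parent 17 at index 2, swap → [20, 16, 25, 0, 13, 17, -2, -16, -12, 6, -8, -15, 8, -10]
25 > parent 20 at index 0, swap → [25, 16, 20, 0, 13, 17, -2, -16, -12, 6, -8, -15, 8, -10]

[25, 16, 20, 0, 13, 17, -2, -16, -12, 6, -8, -15, 8, -10]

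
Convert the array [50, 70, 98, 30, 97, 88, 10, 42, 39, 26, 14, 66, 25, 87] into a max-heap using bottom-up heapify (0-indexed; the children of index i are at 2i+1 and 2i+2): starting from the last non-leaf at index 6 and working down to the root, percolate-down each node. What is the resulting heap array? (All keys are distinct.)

sift down from index 6:
  10 vs only child 87 at index 13, swap → [50, 70, 98, 30, 97, 88, 87, 42, 39, 26, 14, 66, 25, 10]
sift down from index 5: already satisfies heap property
sift down from index 4: already satisfies heap property
sift down from index 3:
  30 vs larger child 42 at index 7, swap → [50, 70, 98, 42, 97, 88, 87, 30, 39, 26, 14, 66, 25, 10]
sift down from index 2: already satisfies heap property
sift down from index 1:
  70 vs larger child 97 at index 4, swap → [50, 97, 98, 42, 70, 88, 87, 30, 39, 26, 14, 66, 25, 10]
sift down from index 0:
  50 vs larger child 98 at index 2, swap → [98, 97, 50, 42, 70, 88, 87, 30, 39, 26, 14, 66, 25, 10]
  50 vs larger child 88 at index 5, swap → [98, 97, 88, 42, 70, 50, 87, 30, 39, 26, 14, 66, 25, 10]
  50 vs larger child 66 at index 11, swap → [98, 97, 88, 42, 70, 66, 87, 30, 39, 26, 14, 50, 25, 10]

[98, 97, 88, 42, 70, 66, 87, 30, 39, 26, 14, 50, 25, 10]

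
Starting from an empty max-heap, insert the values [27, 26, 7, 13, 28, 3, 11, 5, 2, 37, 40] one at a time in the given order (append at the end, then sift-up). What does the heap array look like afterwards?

Insert 27:
  append 27 at index 0 → [27] (no swap needed)
Insert 26:
  append 26 at index 1 → [27, 26] (no swap needed)
Insert 7:
  append 7 at index 2 → [27, 26, 7] (no swap needed)
Insert 13:
  append 13 at index 3 → [27, 26, 7, 13] (no swap needed)
Insert 28:
  append 28 at index 4 → [27, 26, 7, 13, 28]
  28 > parent 26 at index 1, swap → [27, 28, 7, 13, 26]
  28 > parent 27 at index 0, swap → [28, 27, 7, 13, 26]
Insert 3:
  append 3 at index 5 → [28, 27, 7, 13, 26, 3] (no swap needed)
Insert 11:
  append 11 at index 6 → [28, 27, 7, 13, 26, 3, 11]
  11 > parent 7 at index 2, swap → [28, 27, 11, 13, 26, 3, 7]
Insert 5:
  append 5 at index 7 → [28, 27, 11, 13, 26, 3, 7, 5] (no swap needed)
Insert 2:
  append 2 at index 8 → [28, 27, 11, 13, 26, 3, 7, 5, 2] (no swap needed)
Insert 37:
  append 37 at index 9 → [28, 27, 11, 13, 26, 3, 7, 5, 2, 37]
  37 > parent 26 at index 4, swap → [28, 27, 11, 13, 37, 3, 7, 5, 2, 26]
  37 > parent 27 at index 1, swap → [28, 37, 11, 13, 27, 3, 7, 5, 2, 26]
  37 > parent 28 at index 0, swap → [37, 28, 11, 13, 27, 3, 7, 5, 2, 26]
Insert 40:
  append 40 at index 10 → [37, 28, 11, 13, 27, 3, 7, 5, 2, 26, 40]
  40 > parent 27 at index 4, swap → [37, 28, 11, 13, 40, 3, 7, 5, 2, 26, 27]
  40 > parent 28 at index 1, swap → [37, 40, 11, 13, 28, 3, 7, 5, 2, 26, 27]
  40 > parent 37 at index 0, swap → [40, 37, 11, 13, 28, 3, 7, 5, 2, 26, 27]

[40, 37, 11, 13, 28, 3, 7, 5, 2, 26, 27]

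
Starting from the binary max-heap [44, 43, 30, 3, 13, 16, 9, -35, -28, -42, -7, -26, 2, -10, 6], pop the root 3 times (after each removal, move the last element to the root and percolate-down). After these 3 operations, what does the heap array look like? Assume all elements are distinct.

extract-max #1 returns 44:
  remove root 44; move last element 6 to root → [6, 43, 30, 3, 13, 16, 9, -35, -28, -42, -7, -26, 2, -10]
  6 vs larger child 43 at index 1, swap → [43, 6, 30, 3, 13, 16, 9, -35, -28, -42, -7, -26, 2, -10]
  6 vs larger child 13 at index 4, swap → [43, 13, 30, 3, 6, 16, 9, -35, -28, -42, -7, -26, 2, -10]
extract-max #2 returns 43:
  remove root 43; move last element -10 to root → [-10, 13, 30, 3, 6, 16, 9, -35, -28, -42, -7, -26, 2]
  -10 vs larger child 30 at index 2, swap → [30, 13, -10, 3, 6, 16, 9, -35, -28, -42, -7, -26, 2]
  -10 vs larger child 16 at index 5, swap → [30, 13, 16, 3, 6, -10, 9, -35, -28, -42, -7, -26, 2]
  -10 vs larger child 2 at index 12, swap → [30, 13, 16, 3, 6, 2, 9, -35, -28, -42, -7, -26, -10]
extract-max #3 returns 30:
  remove root 30; move last element -10 to root → [-10, 13, 16, 3, 6, 2, 9, -35, -28, -42, -7, -26]
  -10 vs larger child 16 at index 2, swap → [16, 13, -10, 3, 6, 2, 9, -35, -28, -42, -7, -26]
  -10 vs larger child 9 at index 6, swap → [16, 13, 9, 3, 6, 2, -10, -35, -28, -42, -7, -26]

[16, 13, 9, 3, 6, 2, -10, -35, -28, -42, -7, -26]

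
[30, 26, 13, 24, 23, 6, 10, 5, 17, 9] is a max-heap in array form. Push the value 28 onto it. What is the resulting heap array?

[30, 28, 13, 24, 26, 6, 10, 5, 17, 9, 23]

append 28 at index 10 → [30, 26, 13, 24, 23, 6, 10, 5, 17, 9, 28]
28 > parent 23 at index 4, swap → [30, 26, 13, 24, 28, 6, 10, 5, 17, 9, 23]
28 > parent 26 at index 1, swap → [30, 28, 13, 24, 26, 6, 10, 5, 17, 9, 23]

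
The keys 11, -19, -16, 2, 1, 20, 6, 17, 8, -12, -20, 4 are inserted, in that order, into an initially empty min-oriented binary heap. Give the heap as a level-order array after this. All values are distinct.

Insert 11:
  append 11 at index 0 → [11] (no swap needed)
Insert -19:
  append -19 at index 1 → [11, -19]
  -19 < parent 11 at index 0, swap → [-19, 11]
Insert -16:
  append -16 at index 2 → [-19, 11, -16] (no swap needed)
Insert 2:
  append 2 at index 3 → [-19, 11, -16, 2]
  2 < parent 11 at index 1, swap → [-19, 2, -16, 11]
Insert 1:
  append 1 at index 4 → [-19, 2, -16, 11, 1]
  1 < parent 2 at index 1, swap → [-19, 1, -16, 11, 2]
Insert 20:
  append 20 at index 5 → [-19, 1, -16, 11, 2, 20] (no swap needed)
Insert 6:
  append 6 at index 6 → [-19, 1, -16, 11, 2, 20, 6] (no swap needed)
Insert 17:
  append 17 at index 7 → [-19, 1, -16, 11, 2, 20, 6, 17] (no swap needed)
Insert 8:
  append 8 at index 8 → [-19, 1, -16, 11, 2, 20, 6, 17, 8]
  8 < parent 11 at index 3, swap → [-19, 1, -16, 8, 2, 20, 6, 17, 11]
Insert -12:
  append -12 at index 9 → [-19, 1, -16, 8, 2, 20, 6, 17, 11, -12]
  -12 < parent 2 at index 4, swap → [-19, 1, -16, 8, -12, 20, 6, 17, 11, 2]
  -12 < parent 1 at index 1, swap → [-19, -12, -16, 8, 1, 20, 6, 17, 11, 2]
Insert -20:
  append -20 at index 10 → [-19, -12, -16, 8, 1, 20, 6, 17, 11, 2, -20]
  -20 < parent 1 at index 4, swap → [-19, -12, -16, 8, -20, 20, 6, 17, 11, 2, 1]
  -20 < parent -12 at index 1, swap → [-19, -20, -16, 8, -12, 20, 6, 17, 11, 2, 1]
  -20 < parent -19 at index 0, swap → [-20, -19, -16, 8, -12, 20, 6, 17, 11, 2, 1]
Insert 4:
  append 4 at index 11 → [-20, -19, -16, 8, -12, 20, 6, 17, 11, 2, 1, 4]
  4 < parent 20 at index 5, swap → [-20, -19, -16, 8, -12, 4, 6, 17, 11, 2, 1, 20]

[-20, -19, -16, 8, -12, 4, 6, 17, 11, 2, 1, 20]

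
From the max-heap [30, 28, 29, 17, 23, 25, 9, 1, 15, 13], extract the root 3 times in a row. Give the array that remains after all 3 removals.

[25, 23, 13, 17, 15, 1, 9]

extract-max #1 returns 30:
  remove root 30; move last element 13 to root → [13, 28, 29, 17, 23, 25, 9, 1, 15]
  13 vs larger child 29 at index 2, swap → [29, 28, 13, 17, 23, 25, 9, 1, 15]
  13 vs larger child 25 at index 5, swap → [29, 28, 25, 17, 23, 13, 9, 1, 15]
extract-max #2 returns 29:
  remove root 29; move last element 15 to root → [15, 28, 25, 17, 23, 13, 9, 1]
  15 vs larger child 28 at index 1, swap → [28, 15, 25, 17, 23, 13, 9, 1]
  15 vs larger child 23 at index 4, swap → [28, 23, 25, 17, 15, 13, 9, 1]
extract-max #3 returns 28:
  remove root 28; move last element 1 to root → [1, 23, 25, 17, 15, 13, 9]
  1 vs larger child 25 at index 2, swap → [25, 23, 1, 17, 15, 13, 9]
  1 vs larger child 13 at index 5, swap → [25, 23, 13, 17, 15, 1, 9]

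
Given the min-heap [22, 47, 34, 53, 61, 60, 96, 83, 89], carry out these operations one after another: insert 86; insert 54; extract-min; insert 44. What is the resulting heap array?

[34, 44, 60, 53, 47, 61, 96, 83, 89, 86, 54]

insert 86:
  append 86 at index 9 → [22, 47, 34, 53, 61, 60, 96, 83, 89, 86] (no swap needed)
insert 54:
  append 54 at index 10 → [22, 47, 34, 53, 61, 60, 96, 83, 89, 86, 54]
  54 < parent 61 at index 4, swap → [22, 47, 34, 53, 54, 60, 96, 83, 89, 86, 61]
extract-min → returns 22:
  remove root 22; move last element 61 to root → [61, 47, 34, 53, 54, 60, 96, 83, 89, 86]
  61 vs smaller child 34 at index 2, swap → [34, 47, 61, 53, 54, 60, 96, 83, 89, 86]
  61 vs smaller child 60 at index 5, swap → [34, 47, 60, 53, 54, 61, 96, 83, 89, 86]
insert 44:
  append 44 at index 10 → [34, 47, 60, 53, 54, 61, 96, 83, 89, 86, 44]
  44 < parent 54 at index 4, swap → [34, 47, 60, 53, 44, 61, 96, 83, 89, 86, 54]
  44 < parent 47 at index 1, swap → [34, 44, 60, 53, 47, 61, 96, 83, 89, 86, 54]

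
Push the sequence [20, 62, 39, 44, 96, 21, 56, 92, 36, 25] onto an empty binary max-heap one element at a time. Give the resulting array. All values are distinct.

[96, 92, 56, 62, 44, 21, 39, 20, 36, 25]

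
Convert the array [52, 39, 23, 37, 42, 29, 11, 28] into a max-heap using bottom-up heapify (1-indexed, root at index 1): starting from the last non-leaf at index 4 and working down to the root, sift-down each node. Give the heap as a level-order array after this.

sift down from index 4: already satisfies heap property
sift down from index 3:
  23 vs larger child 29 at index 6, swap → [52, 39, 29, 37, 42, 23, 11, 28]
sift down from index 2:
  39 vs larger child 42 at index 5, swap → [52, 42, 29, 37, 39, 23, 11, 28]
sift down from index 1: already satisfies heap property

[52, 42, 29, 37, 39, 23, 11, 28]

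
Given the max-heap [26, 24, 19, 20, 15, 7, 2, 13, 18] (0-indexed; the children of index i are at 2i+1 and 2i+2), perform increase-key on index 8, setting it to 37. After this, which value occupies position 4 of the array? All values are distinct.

set index 8 from 18 to 37 → [26, 24, 19, 20, 15, 7, 2, 13, 37]
37 > parent 20 at index 3, swap → [26, 24, 19, 37, 15, 7, 2, 13, 20]
37 > parent 24 at index 1, swap → [26, 37, 19, 24, 15, 7, 2, 13, 20]
37 > parent 26 at index 0, swap → [37, 26, 19, 24, 15, 7, 2, 13, 20]
resulting array: [37, 26, 19, 24, 15, 7, 2, 13, 20]

15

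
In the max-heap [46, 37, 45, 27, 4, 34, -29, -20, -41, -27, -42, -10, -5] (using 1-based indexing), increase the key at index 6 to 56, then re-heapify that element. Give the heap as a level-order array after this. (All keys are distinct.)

set index 6 from 34 to 56 → [46, 37, 45, 27, 4, 56, -29, -20, -41, -27, -42, -10, -5]
56 > parent 45 at index 3, swap → [46, 37, 56, 27, 4, 45, -29, -20, -41, -27, -42, -10, -5]
56 > parent 46 at index 1, swap → [56, 37, 46, 27, 4, 45, -29, -20, -41, -27, -42, -10, -5]

[56, 37, 46, 27, 4, 45, -29, -20, -41, -27, -42, -10, -5]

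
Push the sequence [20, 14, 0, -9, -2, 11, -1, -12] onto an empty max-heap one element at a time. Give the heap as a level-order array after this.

[20, 14, 11, -9, -2, 0, -1, -12]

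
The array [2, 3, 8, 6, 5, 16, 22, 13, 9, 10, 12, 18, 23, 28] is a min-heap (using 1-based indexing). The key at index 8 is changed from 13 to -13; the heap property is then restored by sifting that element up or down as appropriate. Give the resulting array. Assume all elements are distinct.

set index 8 from 13 to -13 → [2, 3, 8, 6, 5, 16, 22, -13, 9, 10, 12, 18, 23, 28]
-13 < parent 6 at index 4, swap → [2, 3, 8, -13, 5, 16, 22, 6, 9, 10, 12, 18, 23, 28]
-13 < parent 3 at index 2, swap → [2, -13, 8, 3, 5, 16, 22, 6, 9, 10, 12, 18, 23, 28]
-13 < parent 2 at index 1, swap → [-13, 2, 8, 3, 5, 16, 22, 6, 9, 10, 12, 18, 23, 28]

[-13, 2, 8, 3, 5, 16, 22, 6, 9, 10, 12, 18, 23, 28]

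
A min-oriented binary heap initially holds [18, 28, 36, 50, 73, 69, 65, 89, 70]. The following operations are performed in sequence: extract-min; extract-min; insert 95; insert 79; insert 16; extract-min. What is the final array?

extract-min → returns 18:
  remove root 18; move last element 70 to root → [70, 28, 36, 50, 73, 69, 65, 89]
  70 vs smaller child 28 at index 1, swap → [28, 70, 36, 50, 73, 69, 65, 89]
  70 vs smaller child 50 at index 3, swap → [28, 50, 36, 70, 73, 69, 65, 89]
extract-min → returns 28:
  remove root 28; move last element 89 to root → [89, 50, 36, 70, 73, 69, 65]
  89 vs smaller child 36 at index 2, swap → [36, 50, 89, 70, 73, 69, 65]
  89 vs smaller child 65 at index 6, swap → [36, 50, 65, 70, 73, 69, 89]
insert 95:
  append 95 at index 7 → [36, 50, 65, 70, 73, 69, 89, 95] (no swap needed)
insert 79:
  append 79 at index 8 → [36, 50, 65, 70, 73, 69, 89, 95, 79] (no swap needed)
insert 16:
  append 16 at index 9 → [36, 50, 65, 70, 73, 69, 89, 95, 79, 16]
  16 < parent 73 at index 4, swap → [36, 50, 65, 70, 16, 69, 89, 95, 79, 73]
  16 < parent 50 at index 1, swap → [36, 16, 65, 70, 50, 69, 89, 95, 79, 73]
  16 < parent 36 at index 0, swap → [16, 36, 65, 70, 50, 69, 89, 95, 79, 73]
extract-min → returns 16:
  remove root 16; move last element 73 to root → [73, 36, 65, 70, 50, 69, 89, 95, 79]
  73 vs smaller child 36 at index 1, swap → [36, 73, 65, 70, 50, 69, 89, 95, 79]
  73 vs smaller child 50 at index 4, swap → [36, 50, 65, 70, 73, 69, 89, 95, 79]

[36, 50, 65, 70, 73, 69, 89, 95, 79]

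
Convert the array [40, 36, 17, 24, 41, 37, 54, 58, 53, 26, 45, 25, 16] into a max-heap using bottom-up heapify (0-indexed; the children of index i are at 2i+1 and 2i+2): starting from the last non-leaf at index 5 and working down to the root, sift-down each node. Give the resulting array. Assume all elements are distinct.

[58, 53, 54, 40, 45, 37, 17, 24, 36, 26, 41, 25, 16]

sift down from index 5: already satisfies heap property
sift down from index 4:
  41 vs larger child 45 at index 10, swap → [40, 36, 17, 24, 45, 37, 54, 58, 53, 26, 41, 25, 16]
sift down from index 3:
  24 vs larger child 58 at index 7, swap → [40, 36, 17, 58, 45, 37, 54, 24, 53, 26, 41, 25, 16]
sift down from index 2:
  17 vs larger child 54 at index 6, swap → [40, 36, 54, 58, 45, 37, 17, 24, 53, 26, 41, 25, 16]
sift down from index 1:
  36 vs larger child 58 at index 3, swap → [40, 58, 54, 36, 45, 37, 17, 24, 53, 26, 41, 25, 16]
  36 vs larger child 53 at index 8, swap → [40, 58, 54, 53, 45, 37, 17, 24, 36, 26, 41, 25, 16]
sift down from index 0:
  40 vs larger child 58 at index 1, swap → [58, 40, 54, 53, 45, 37, 17, 24, 36, 26, 41, 25, 16]
  40 vs larger child 53 at index 3, swap → [58, 53, 54, 40, 45, 37, 17, 24, 36, 26, 41, 25, 16]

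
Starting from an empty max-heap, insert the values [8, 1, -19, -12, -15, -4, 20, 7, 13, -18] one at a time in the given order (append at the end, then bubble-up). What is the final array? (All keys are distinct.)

[20, 13, 8, 7, -15, -19, -4, -12, 1, -18]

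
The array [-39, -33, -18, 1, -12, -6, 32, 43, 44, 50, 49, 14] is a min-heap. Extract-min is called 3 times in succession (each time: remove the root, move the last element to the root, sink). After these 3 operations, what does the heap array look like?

[-12, 1, -6, 43, 14, 49, 32, 50, 44]

extract-min #1 returns -39:
  remove root -39; move last element 14 to root → [14, -33, -18, 1, -12, -6, 32, 43, 44, 50, 49]
  14 vs smaller child -33 at index 1, swap → [-33, 14, -18, 1, -12, -6, 32, 43, 44, 50, 49]
  14 vs smaller child -12 at index 4, swap → [-33, -12, -18, 1, 14, -6, 32, 43, 44, 50, 49]
extract-min #2 returns -33:
  remove root -33; move last element 49 to root → [49, -12, -18, 1, 14, -6, 32, 43, 44, 50]
  49 vs smaller child -18 at index 2, swap → [-18, -12, 49, 1, 14, -6, 32, 43, 44, 50]
  49 vs smaller child -6 at index 5, swap → [-18, -12, -6, 1, 14, 49, 32, 43, 44, 50]
extract-min #3 returns -18:
  remove root -18; move last element 50 to root → [50, -12, -6, 1, 14, 49, 32, 43, 44]
  50 vs smaller child -12 at index 1, swap → [-12, 50, -6, 1, 14, 49, 32, 43, 44]
  50 vs smaller child 1 at index 3, swap → [-12, 1, -6, 50, 14, 49, 32, 43, 44]
  50 vs smaller child 43 at index 7, swap → [-12, 1, -6, 43, 14, 49, 32, 50, 44]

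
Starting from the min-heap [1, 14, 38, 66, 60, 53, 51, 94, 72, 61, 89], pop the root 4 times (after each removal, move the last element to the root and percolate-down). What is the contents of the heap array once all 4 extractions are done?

[53, 60, 72, 66, 61, 94, 89]

extract-min #1 returns 1:
  remove root 1; move last element 89 to root → [89, 14, 38, 66, 60, 53, 51, 94, 72, 61]
  89 vs smaller child 14 at index 1, swap → [14, 89, 38, 66, 60, 53, 51, 94, 72, 61]
  89 vs smaller child 60 at index 4, swap → [14, 60, 38, 66, 89, 53, 51, 94, 72, 61]
  89 vs only child 61 at index 9, swap → [14, 60, 38, 66, 61, 53, 51, 94, 72, 89]
extract-min #2 returns 14:
  remove root 14; move last element 89 to root → [89, 60, 38, 66, 61, 53, 51, 94, 72]
  89 vs smaller child 38 at index 2, swap → [38, 60, 89, 66, 61, 53, 51, 94, 72]
  89 vs smaller child 51 at index 6, swap → [38, 60, 51, 66, 61, 53, 89, 94, 72]
extract-min #3 returns 38:
  remove root 38; move last element 72 to root → [72, 60, 51, 66, 61, 53, 89, 94]
  72 vs smaller child 51 at index 2, swap → [51, 60, 72, 66, 61, 53, 89, 94]
  72 vs smaller child 53 at index 5, swap → [51, 60, 53, 66, 61, 72, 89, 94]
extract-min #4 returns 51:
  remove root 51; move last element 94 to root → [94, 60, 53, 66, 61, 72, 89]
  94 vs smaller child 53 at index 2, swap → [53, 60, 94, 66, 61, 72, 89]
  94 vs smaller child 72 at index 5, swap → [53, 60, 72, 66, 61, 94, 89]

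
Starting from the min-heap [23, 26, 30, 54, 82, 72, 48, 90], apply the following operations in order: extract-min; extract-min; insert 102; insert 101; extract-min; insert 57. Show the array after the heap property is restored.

extract-min → returns 23:
  remove root 23; move last element 90 to root → [90, 26, 30, 54, 82, 72, 48]
  90 vs smaller child 26 at index 1, swap → [26, 90, 30, 54, 82, 72, 48]
  90 vs smaller child 54 at index 3, swap → [26, 54, 30, 90, 82, 72, 48]
extract-min → returns 26:
  remove root 26; move last element 48 to root → [48, 54, 30, 90, 82, 72]
  48 vs smaller child 30 at index 2, swap → [30, 54, 48, 90, 82, 72]
insert 102:
  append 102 at index 6 → [30, 54, 48, 90, 82, 72, 102] (no swap needed)
insert 101:
  append 101 at index 7 → [30, 54, 48, 90, 82, 72, 102, 101] (no swap needed)
extract-min → returns 30:
  remove root 30; move last element 101 to root → [101, 54, 48, 90, 82, 72, 102]
  101 vs smaller child 48 at index 2, swap → [48, 54, 101, 90, 82, 72, 102]
  101 vs smaller child 72 at index 5, swap → [48, 54, 72, 90, 82, 101, 102]
insert 57:
  append 57 at index 7 → [48, 54, 72, 90, 82, 101, 102, 57]
  57 < parent 90 at index 3, swap → [48, 54, 72, 57, 82, 101, 102, 90]

[48, 54, 72, 57, 82, 101, 102, 90]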